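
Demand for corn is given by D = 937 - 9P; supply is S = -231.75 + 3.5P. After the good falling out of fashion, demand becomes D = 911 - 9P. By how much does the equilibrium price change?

ΔP = -2.08

Original equilibrium: P* = 93.5, Q* = 95.5.
New equilibrium: 911 - 9P = -231.75 + 3.5P, so 1142.75 = 12.5P and P' = 91.42; Q' = 911 − 9(91.42) = 88.22.
Change in price: 91.42 − 93.5 = -2.08.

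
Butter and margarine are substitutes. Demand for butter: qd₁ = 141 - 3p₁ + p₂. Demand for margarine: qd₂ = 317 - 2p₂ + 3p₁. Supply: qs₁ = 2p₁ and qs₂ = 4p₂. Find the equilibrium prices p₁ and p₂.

p₁ = 1163/27, p₂ = 2008/27

Market 1: 141 - 3p₁ + p₂ = 2p₁ → 5p₁ - p₂ = 141.
Market 2: 6p₂ - 3p₁ = 317.
Eliminating p₂: 6×(1) + 1×(2) gives 27p₁ = 1163, so p₁ = 1163/27.
Back-substitute into (2): p₂ = (317 + 3×1163/27) / 6 = 2008/27.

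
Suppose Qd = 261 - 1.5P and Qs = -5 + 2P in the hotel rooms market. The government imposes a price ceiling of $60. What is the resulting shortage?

Equilibrium price would be P* = 76, so the ceiling at 60 binds.
At P = 60: Qd = 261 − 1.5(60) = 171, Qs = -5 + 2(60) = 115.
Shortage = 171 − 115 = 56.

Shortage = 56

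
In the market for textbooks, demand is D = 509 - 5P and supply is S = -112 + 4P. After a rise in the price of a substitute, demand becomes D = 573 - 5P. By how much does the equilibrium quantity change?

ΔQ = 256/9

Original equilibrium: P* = 69, Q* = 164.
New equilibrium: 573 - 5P = -112 + 4P, so 685 = 9P and P' = 685/9; Q' = 573 − 5(685/9) = 1732/9.
Change in quantity: 1732/9 − 164 = 256/9.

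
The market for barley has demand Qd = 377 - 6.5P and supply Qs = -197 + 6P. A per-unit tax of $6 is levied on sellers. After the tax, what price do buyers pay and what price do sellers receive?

Buyers pay $48.8, sellers receive $42.8

Pre-tax equilibrium: P* = 45.92, Q* = 78.52.
Tax on sellers shifts supply to Qs = -197 + 6(P − 6) = -233 + 6P.
377 - 6.5P = -233 + 6P gives buyer price Pb = 48.8; sellers receive Ps = 48.8 − 6 = 42.8.
New quantity: Q = 377 − 6.5(48.8) = 59.8.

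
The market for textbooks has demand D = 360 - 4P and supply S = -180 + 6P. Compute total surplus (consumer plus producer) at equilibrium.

Total surplus = 4320

Equilibrium: 360 - 4P = -180 + 6P gives P* = 54, Q* = 144.
Demand choke price: P = 90; supply starts at P = 30.
CS = ½(90 − 54)(144) = 2592; PS = ½(54 − 30)(144) = 1728.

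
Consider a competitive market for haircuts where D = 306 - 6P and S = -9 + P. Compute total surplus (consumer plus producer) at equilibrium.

Equilibrium: 306 - 6P = -9 + P gives P* = 45, Q* = 36.
Demand choke price: P = 51; supply starts at P = 9.
CS = ½(51 − 45)(36) = 108; PS = ½(45 − 9)(36) = 648.

Total surplus = 756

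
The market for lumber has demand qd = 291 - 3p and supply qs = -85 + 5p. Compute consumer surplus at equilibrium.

Consumer surplus = 3750

Equilibrium: 291 - 3p = -85 + 5p gives p* = 47, q* = 150.
Demand choke price (qd = 0): p = 97.
CS = ½(97 − 47)(150) = 3750.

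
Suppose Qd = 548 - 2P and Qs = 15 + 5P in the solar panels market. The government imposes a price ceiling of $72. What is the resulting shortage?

Shortage = 29

Equilibrium price would be P* = 533/7, so the ceiling at 72 binds.
At P = 72: Qd = 548 − 2(72) = 404, Qs = 15 + 5(72) = 375.
Shortage = 404 − 375 = 29.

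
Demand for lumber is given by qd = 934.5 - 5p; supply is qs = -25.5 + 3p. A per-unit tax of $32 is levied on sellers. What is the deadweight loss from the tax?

Deadweight loss = 960

Pre-tax equilibrium: p* = 120, q* = 334.5.
Tax on sellers shifts supply to qs = -25.5 + 3(p − 32) = -121.5 + 3p.
934.5 - 5p = -121.5 + 3p gives buyer price pb = 132; sellers receive ps = 132 − 32 = 100.
New quantity: q = 934.5 − 5(132) = 274.5.
DWL = ½ × 32 × (334.5 − 274.5) = 960.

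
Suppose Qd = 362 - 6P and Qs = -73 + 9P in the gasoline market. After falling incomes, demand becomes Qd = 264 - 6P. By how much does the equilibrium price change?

ΔP = -98/15

Original equilibrium: P* = 29, Q* = 188.
New equilibrium: 264 - 6P = -73 + 9P, so 337 = 15P and P' = 337/15; Q' = 264 − 6(337/15) = 129.2.
Change in price: 337/15 − 29 = -98/15.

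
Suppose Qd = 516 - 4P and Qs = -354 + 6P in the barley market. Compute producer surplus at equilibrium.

Producer surplus = 2352

Equilibrium: 516 - 4P = -354 + 6P gives P* = 87, Q* = 168.
Supply starts at P = 59 (where Qs = 0).
PS = ½(87 − 59)(168) = 2352.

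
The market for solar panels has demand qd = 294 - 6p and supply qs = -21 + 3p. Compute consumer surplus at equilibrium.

Consumer surplus = 588

Equilibrium: 294 - 6p = -21 + 3p gives p* = 35, q* = 84.
Demand choke price (qd = 0): p = 49.
CS = ½(49 − 35)(84) = 588.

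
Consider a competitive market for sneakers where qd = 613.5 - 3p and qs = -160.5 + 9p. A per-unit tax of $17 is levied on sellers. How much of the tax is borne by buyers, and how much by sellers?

Buyers bear $12.75, sellers bear $4.25

Pre-tax equilibrium: p* = 64.5, q* = 420.
Tax on sellers shifts supply to qs = -160.5 + 9(p − 17) = -313.5 + 9p.
613.5 - 3p = -313.5 + 9p gives buyer price pb = 77.25; sellers receive ps = 77.25 − 17 = 60.25.
New quantity: q = 613.5 − 3(77.25) = 381.75.
Buyer burden = 77.25 − 64.5 = 12.75; seller burden = 64.5 − 60.25 = 4.25.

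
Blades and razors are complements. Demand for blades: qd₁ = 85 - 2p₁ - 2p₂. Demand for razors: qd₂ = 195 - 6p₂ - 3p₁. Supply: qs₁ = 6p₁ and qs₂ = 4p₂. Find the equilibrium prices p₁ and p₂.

p₁ = 230/37, p₂ = 1305/74

Market 1: 85 - 2p₁ - 2p₂ = 6p₁ → 8p₁ + 2p₂ = 85.
Market 2: 10p₂ + 3p₁ = 195.
Eliminating p₂: 10×(1) − 2×(2) gives 74p₁ = 460, so p₁ = 230/37.
Back-substitute into (2): p₂ = (195 − 3×230/37) / 10 = 1305/74.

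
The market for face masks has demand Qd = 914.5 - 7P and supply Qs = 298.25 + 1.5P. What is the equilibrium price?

Set Qd = Qs: 914.5 - 7P = 298.25 + 1.5P.
616.25 = 8.5P, so P* = 72.5.
Q* = 914.5 − 7(72.5) = 407.

P* = 72.5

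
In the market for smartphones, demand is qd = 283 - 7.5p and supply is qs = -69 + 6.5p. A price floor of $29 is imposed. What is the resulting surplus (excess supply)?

Surplus = 54

Equilibrium price would be p* = 176/7, so the floor at 29 binds.
At p = 29: qd = 65.5, qs = 119.5.
Surplus = 119.5 − 65.5 = 54.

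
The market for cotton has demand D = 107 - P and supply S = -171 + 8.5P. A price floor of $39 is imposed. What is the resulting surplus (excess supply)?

Equilibrium price would be P* = 556/19, so the floor at 39 binds.
At P = 39: D = 68, S = 160.5.
Surplus = 160.5 − 68 = 92.5.

Surplus = 92.5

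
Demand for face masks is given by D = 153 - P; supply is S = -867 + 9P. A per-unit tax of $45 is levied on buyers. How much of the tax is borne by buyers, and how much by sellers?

Buyers bear $40.5, sellers bear $4.5

Pre-tax equilibrium: P* = 102, Q* = 51.
Tax on buyers shifts demand to D = 153 − 1(P + 45) = 108 - P.
108 - P = -867 + 9P gives seller price Ps = 97.5; buyers pay Pb = 97.5 + 45 = 142.5.
New quantity: Q = 153 − 1(142.5) = 10.5.
Buyer burden = 142.5 − 102 = 40.5; seller burden = 102 − 97.5 = 4.5.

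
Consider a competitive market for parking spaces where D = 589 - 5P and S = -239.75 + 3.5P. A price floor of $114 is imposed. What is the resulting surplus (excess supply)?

Surplus = 140.25

Equilibrium price would be P* = 97.5, so the floor at 114 binds.
At P = 114: D = 19, S = 159.25.
Surplus = 159.25 − 19 = 140.25.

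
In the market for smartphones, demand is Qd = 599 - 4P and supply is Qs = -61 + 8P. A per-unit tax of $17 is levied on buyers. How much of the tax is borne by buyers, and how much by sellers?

Pre-tax equilibrium: P* = 55, Q* = 379.
Tax on buyers shifts demand to Qd = 599 − 4(P + 17) = 531 - 4P.
531 - 4P = -61 + 8P gives seller price Ps = 148/3; buyers pay Pb = 148/3 + 17 = 199/3.
New quantity: Q = 599 − 4(199/3) = 1001/3.
Buyer burden = 199/3 − 55 = 34/3; seller burden = 55 − 148/3 = 17/3.

Buyers bear 34/3, sellers bear 17/3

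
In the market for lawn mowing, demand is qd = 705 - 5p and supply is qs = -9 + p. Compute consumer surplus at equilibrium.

Consumer surplus = 1210

Equilibrium: 705 - 5p = -9 + p gives p* = 119, q* = 110.
Demand choke price (qd = 0): p = 141.
CS = ½(141 − 119)(110) = 1210.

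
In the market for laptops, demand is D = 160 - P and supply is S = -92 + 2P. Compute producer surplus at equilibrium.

Equilibrium: 160 - P = -92 + 2P gives P* = 84, Q* = 76.
Supply starts at P = 46 (where S = 0).
PS = ½(84 − 46)(76) = 1444.

Producer surplus = 1444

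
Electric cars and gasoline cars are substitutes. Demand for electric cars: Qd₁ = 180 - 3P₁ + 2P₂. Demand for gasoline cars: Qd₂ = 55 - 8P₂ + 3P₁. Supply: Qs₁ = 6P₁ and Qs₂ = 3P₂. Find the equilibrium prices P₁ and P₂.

P₁ = 2090/93, P₂ = 345/31

Market 1: 180 - 3P₁ + 2P₂ = 6P₁ → 9P₁ - 2P₂ = 180.
Market 2: 11P₂ - 3P₁ = 55.
Eliminating P₂: 11×(1) + 2×(2) gives 93P₁ = 2090, so P₁ = 2090/93.
Back-substitute into (2): P₂ = (55 + 3×2090/93) / 11 = 345/31.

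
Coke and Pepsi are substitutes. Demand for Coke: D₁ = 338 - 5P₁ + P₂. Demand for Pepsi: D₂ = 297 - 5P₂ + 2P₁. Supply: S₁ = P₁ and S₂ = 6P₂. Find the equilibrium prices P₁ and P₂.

P₁ = 62.734375, P₂ = 38.40625

Market 1: 338 - 5P₁ + P₂ = P₁ → 6P₁ - P₂ = 338.
Market 2: 11P₂ - 2P₁ = 297.
Eliminating P₂: 11×(1) + 1×(2) gives 64P₁ = 4015, so P₁ = 62.734375.
Back-substitute into (2): P₂ = (297 + 2×62.734375) / 11 = 38.40625.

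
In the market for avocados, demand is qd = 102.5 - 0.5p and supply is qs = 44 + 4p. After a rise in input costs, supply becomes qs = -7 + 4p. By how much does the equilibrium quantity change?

Δq = -17/3

Original equilibrium: p* = 13, q* = 96.
New equilibrium: 102.5 - 0.5p = -7 + 4p, so 109.5 = 4.5p and p' = 73/3; q' = 102.5 − 0.5(73/3) = 271/3.
Change in quantity: 271/3 − 96 = -17/3.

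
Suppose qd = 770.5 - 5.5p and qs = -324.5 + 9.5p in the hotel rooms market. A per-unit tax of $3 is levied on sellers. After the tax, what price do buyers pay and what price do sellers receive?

Pre-tax equilibrium: p* = 73, q* = 369.
Tax on sellers shifts supply to qs = -324.5 + 9.5(p − 3) = -353 + 9.5p.
770.5 - 5.5p = -353 + 9.5p gives buyer price pb = 74.9; sellers receive ps = 74.9 − 3 = 71.9.
New quantity: q = 770.5 − 5.5(74.9) = 358.55.

Buyers pay $74.9, sellers receive $71.9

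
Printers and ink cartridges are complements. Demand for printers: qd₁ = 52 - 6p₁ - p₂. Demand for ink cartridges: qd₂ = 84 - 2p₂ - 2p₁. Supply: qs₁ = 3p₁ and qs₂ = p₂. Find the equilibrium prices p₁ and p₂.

Market 1: 52 - 6p₁ - p₂ = 3p₁ → 9p₁ + p₂ = 52.
Market 2: 3p₂ + 2p₁ = 84.
Eliminating p₂: 3×(1) − 1×(2) gives 25p₁ = 72, so p₁ = 2.88.
Back-substitute into (2): p₂ = (84 − 2×2.88) / 3 = 26.08.

p₁ = 2.88, p₂ = 26.08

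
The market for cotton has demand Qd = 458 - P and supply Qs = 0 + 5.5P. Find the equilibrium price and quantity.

P* = 916/13, Q* = 5038/13

Set Qd = Qs: 458 - P = 0 + 5.5P.
458 = 6.5P, so P* = 916/13.
Q* = 458 − 1(916/13) = 5038/13.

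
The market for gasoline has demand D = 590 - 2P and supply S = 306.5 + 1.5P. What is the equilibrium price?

P* = 81

Set D = S: 590 - 2P = 306.5 + 1.5P.
283.5 = 3.5P, so P* = 81.
Q* = 590 − 2(81) = 428.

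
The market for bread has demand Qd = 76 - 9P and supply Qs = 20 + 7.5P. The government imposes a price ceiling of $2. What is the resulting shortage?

Equilibrium price would be P* = 112/33, so the ceiling at 2 binds.
At P = 2: Qd = 76 − 9(2) = 58, Qs = 20 + 7.5(2) = 35.
Shortage = 58 − 35 = 23.

Shortage = 23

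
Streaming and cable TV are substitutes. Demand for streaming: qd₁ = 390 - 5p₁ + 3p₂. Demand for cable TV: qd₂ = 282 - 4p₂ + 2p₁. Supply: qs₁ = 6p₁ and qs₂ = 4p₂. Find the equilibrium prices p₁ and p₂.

p₁ = 1983/41, p₂ = 1941/41

Market 1: 390 - 5p₁ + 3p₂ = 6p₁ → 11p₁ - 3p₂ = 390.
Market 2: 8p₂ - 2p₁ = 282.
Eliminating p₂: 8×(1) + 3×(2) gives 82p₁ = 3966, so p₁ = 1983/41.
Back-substitute into (2): p₂ = (282 + 2×1983/41) / 8 = 1941/41.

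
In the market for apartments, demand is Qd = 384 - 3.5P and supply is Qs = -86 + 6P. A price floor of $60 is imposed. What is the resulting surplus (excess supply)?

Equilibrium price would be P* = 940/19, so the floor at 60 binds.
At P = 60: Qd = 174, Qs = 274.
Surplus = 274 − 174 = 100.

Surplus = 100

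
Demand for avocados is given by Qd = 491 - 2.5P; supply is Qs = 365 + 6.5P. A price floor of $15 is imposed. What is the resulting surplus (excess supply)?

Equilibrium price would be P* = 14, so the floor at 15 binds.
At P = 15: Qd = 453.5, Qs = 462.5.
Surplus = 462.5 − 453.5 = 9.

Surplus = 9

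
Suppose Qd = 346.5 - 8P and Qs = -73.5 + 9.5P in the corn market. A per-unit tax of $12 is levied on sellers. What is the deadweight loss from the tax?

Deadweight loss = 10944/35

Pre-tax equilibrium: P* = 24, Q* = 154.5.
Tax on sellers shifts supply to Qs = -73.5 + 9.5(P − 12) = -187.5 + 9.5P.
346.5 - 8P = -187.5 + 9.5P gives buyer price Pb = 1068/35; sellers receive Ps = 1068/35 − 12 = 648/35.
New quantity: Q = 346.5 − 8(1068/35) = 7167/70.
DWL = ½ × 12 × (154.5 − 7167/70) = 10944/35.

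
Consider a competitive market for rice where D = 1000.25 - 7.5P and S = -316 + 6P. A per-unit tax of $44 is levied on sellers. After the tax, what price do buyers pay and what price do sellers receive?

Pre-tax equilibrium: P* = 97.5, Q* = 269.
Tax on sellers shifts supply to S = -316 + 6(P − 44) = -580 + 6P.
1000.25 - 7.5P = -580 + 6P gives buyer price Pb = 2107/18; sellers receive Ps = 2107/18 − 44 = 1315/18.
New quantity: Q = 1000.25 − 7.5(2107/18) = 367/3.

Buyers pay 2107/18, sellers receive 1315/18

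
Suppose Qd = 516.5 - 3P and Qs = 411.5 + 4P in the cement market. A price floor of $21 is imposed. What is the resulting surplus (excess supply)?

Equilibrium price would be P* = 15, so the floor at 21 binds.
At P = 21: Qd = 453.5, Qs = 495.5.
Surplus = 495.5 − 453.5 = 42.

Surplus = 42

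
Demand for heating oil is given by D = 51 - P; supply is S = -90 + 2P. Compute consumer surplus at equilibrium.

Equilibrium: 51 - P = -90 + 2P gives P* = 47, Q* = 4.
Demand choke price (D = 0): P = 51.
CS = ½(51 − 47)(4) = 8.

Consumer surplus = 8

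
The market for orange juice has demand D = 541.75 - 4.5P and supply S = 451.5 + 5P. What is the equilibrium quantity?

Set D = S: 541.75 - 4.5P = 451.5 + 5P.
90.25 = 9.5P, so P* = 9.5.
Q* = 541.75 − 4.5(9.5) = 499.

Q* = 499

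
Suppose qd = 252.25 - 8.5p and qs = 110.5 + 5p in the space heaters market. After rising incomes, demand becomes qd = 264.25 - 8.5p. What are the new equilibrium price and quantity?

p' = 205/18, q' = 1507/9

Original equilibrium: p* = 10.5, q* = 163.
New equilibrium: 264.25 - 8.5p = 110.5 + 5p, so 153.75 = 13.5p and p' = 205/18; q' = 264.25 − 8.5(205/18) = 1507/9.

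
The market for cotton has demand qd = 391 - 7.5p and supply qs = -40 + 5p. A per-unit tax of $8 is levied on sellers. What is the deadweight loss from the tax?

Pre-tax equilibrium: p* = 34.48, q* = 132.4.
Tax on sellers shifts supply to qs = -40 + 5(p − 8) = -80 + 5p.
391 - 7.5p = -80 + 5p gives buyer price pb = 37.68; sellers receive ps = 37.68 − 8 = 29.68.
New quantity: q = 391 − 7.5(37.68) = 108.4.
DWL = ½ × 8 × (132.4 − 108.4) = 96.

Deadweight loss = 96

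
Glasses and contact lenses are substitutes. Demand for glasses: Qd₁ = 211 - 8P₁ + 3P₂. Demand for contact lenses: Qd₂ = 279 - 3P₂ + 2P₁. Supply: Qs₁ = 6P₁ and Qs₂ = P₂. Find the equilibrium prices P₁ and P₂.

P₁ = 33.62, P₂ = 86.56

Market 1: 211 - 8P₁ + 3P₂ = 6P₁ → 14P₁ - 3P₂ = 211.
Market 2: 4P₂ - 2P₁ = 279.
Eliminating P₂: 4×(1) + 3×(2) gives 50P₁ = 1681, so P₁ = 33.62.
Back-substitute into (2): P₂ = (279 + 2×33.62) / 4 = 86.56.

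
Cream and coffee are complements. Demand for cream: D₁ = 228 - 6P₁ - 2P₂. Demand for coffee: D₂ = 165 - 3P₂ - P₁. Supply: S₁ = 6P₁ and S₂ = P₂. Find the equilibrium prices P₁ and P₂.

Market 1: 228 - 6P₁ - 2P₂ = 6P₁ → 12P₁ + 2P₂ = 228.
Market 2: 4P₂ + P₁ = 165.
Eliminating P₂: 4×(1) − 2×(2) gives 46P₁ = 582, so P₁ = 291/23.
Back-substitute into (2): P₂ = (165 − 1×291/23) / 4 = 876/23.

P₁ = 291/23, P₂ = 876/23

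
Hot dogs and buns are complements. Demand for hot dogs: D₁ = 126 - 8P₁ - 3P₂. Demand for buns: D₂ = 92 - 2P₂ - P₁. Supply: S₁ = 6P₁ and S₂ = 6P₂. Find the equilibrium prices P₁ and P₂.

P₁ = 732/109, P₂ = 1162/109

Market 1: 126 - 8P₁ - 3P₂ = 6P₁ → 14P₁ + 3P₂ = 126.
Market 2: 8P₂ + P₁ = 92.
Eliminating P₂: 8×(1) − 3×(2) gives 109P₁ = 732, so P₁ = 732/109.
Back-substitute into (2): P₂ = (92 − 1×732/109) / 8 = 1162/109.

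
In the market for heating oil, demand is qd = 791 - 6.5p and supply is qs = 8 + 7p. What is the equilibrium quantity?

Set qd = qs: 791 - 6.5p = 8 + 7p.
783 = 13.5p, so p* = 58.
q* = 791 − 6.5(58) = 414.

q* = 414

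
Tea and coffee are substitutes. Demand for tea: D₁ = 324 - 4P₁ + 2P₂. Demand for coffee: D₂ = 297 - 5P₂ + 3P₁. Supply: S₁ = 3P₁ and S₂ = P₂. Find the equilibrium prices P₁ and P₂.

Market 1: 324 - 4P₁ + 2P₂ = 3P₁ → 7P₁ - 2P₂ = 324.
Market 2: 6P₂ - 3P₁ = 297.
Eliminating P₂: 6×(1) + 2×(2) gives 36P₁ = 2538, so P₁ = 70.5.
Back-substitute into (2): P₂ = (297 + 3×70.5) / 6 = 84.75.

P₁ = 70.5, P₂ = 84.75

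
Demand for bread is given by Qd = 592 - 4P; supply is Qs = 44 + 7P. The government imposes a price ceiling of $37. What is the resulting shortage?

Equilibrium price would be P* = 548/11, so the ceiling at 37 binds.
At P = 37: Qd = 592 − 4(37) = 444, Qs = 44 + 7(37) = 303.
Shortage = 444 − 303 = 141.

Shortage = 141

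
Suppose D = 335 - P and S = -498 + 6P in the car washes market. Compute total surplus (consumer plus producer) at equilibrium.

Equilibrium: 335 - P = -498 + 6P gives P* = 119, Q* = 216.
Demand choke price: P = 335; supply starts at P = 83.
CS = ½(335 − 119)(216) = 23328; PS = ½(119 − 83)(216) = 3888.

Total surplus = 27216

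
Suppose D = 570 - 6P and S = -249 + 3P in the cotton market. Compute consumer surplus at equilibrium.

Equilibrium: 570 - 6P = -249 + 3P gives P* = 91, Q* = 24.
Demand choke price (D = 0): P = 95.
CS = ½(95 − 91)(24) = 48.

Consumer surplus = 48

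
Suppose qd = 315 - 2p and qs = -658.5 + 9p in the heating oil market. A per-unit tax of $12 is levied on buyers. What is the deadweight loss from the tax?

Deadweight loss = 1296/11

Pre-tax equilibrium: p* = 88.5, q* = 138.
Tax on buyers shifts demand to qd = 315 − 2(p + 12) = 291 - 2p.
291 - 2p = -658.5 + 9p gives seller price ps = 1899/22; buyers pay pb = 1899/22 + 12 = 2163/22.
New quantity: q = 315 − 2(2163/22) = 1302/11.
DWL = ½ × 12 × (138 − 1302/11) = 1296/11.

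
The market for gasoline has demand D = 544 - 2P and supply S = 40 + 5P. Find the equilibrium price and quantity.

P* = 72, Q* = 400

Set D = S: 544 - 2P = 40 + 5P.
504 = 7P, so P* = 72.
Q* = 544 − 2(72) = 400.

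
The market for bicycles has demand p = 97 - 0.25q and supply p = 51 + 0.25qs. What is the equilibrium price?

Set the two price expressions equal: 97 - 0.25q = 51 + 0.25q.
46 = 0.5q, so q* = 92.
p* = 97 − (0.25)(92) = 74.

p* = 74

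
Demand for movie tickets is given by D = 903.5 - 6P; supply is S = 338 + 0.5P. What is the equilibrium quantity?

Set D = S: 903.5 - 6P = 338 + 0.5P.
565.5 = 6.5P, so P* = 87.
Q* = 903.5 − 6(87) = 381.5.

Q* = 381.5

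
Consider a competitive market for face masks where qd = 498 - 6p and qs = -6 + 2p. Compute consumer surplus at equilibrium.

Equilibrium: 498 - 6p = -6 + 2p gives p* = 63, q* = 120.
Demand choke price (qd = 0): p = 83.
CS = ½(83 − 63)(120) = 1200.

Consumer surplus = 1200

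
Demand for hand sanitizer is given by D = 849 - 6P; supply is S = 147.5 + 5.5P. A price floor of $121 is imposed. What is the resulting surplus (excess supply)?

Equilibrium price would be P* = 61, so the floor at 121 binds.
At P = 121: D = 123, S = 813.
Surplus = 813 − 123 = 690.

Surplus = 690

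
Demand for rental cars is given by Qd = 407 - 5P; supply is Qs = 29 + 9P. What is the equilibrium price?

P* = 27

Set Qd = Qs: 407 - 5P = 29 + 9P.
378 = 14P, so P* = 27.
Q* = 407 − 5(27) = 272.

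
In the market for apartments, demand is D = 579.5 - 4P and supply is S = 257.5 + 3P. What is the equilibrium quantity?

Q* = 395.5

Set D = S: 579.5 - 4P = 257.5 + 3P.
322 = 7P, so P* = 46.
Q* = 579.5 − 4(46) = 395.5.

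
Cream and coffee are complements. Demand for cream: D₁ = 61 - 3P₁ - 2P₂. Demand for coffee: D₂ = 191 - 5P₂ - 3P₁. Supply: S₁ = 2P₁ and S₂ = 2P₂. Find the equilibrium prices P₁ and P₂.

Market 1: 61 - 3P₁ - 2P₂ = 2P₁ → 5P₁ + 2P₂ = 61.
Market 2: 7P₂ + 3P₁ = 191.
Eliminating P₂: 7×(1) − 2×(2) gives 29P₁ = 45, so P₁ = 45/29.
Back-substitute into (2): P₂ = (191 − 3×45/29) / 7 = 772/29.

P₁ = 45/29, P₂ = 772/29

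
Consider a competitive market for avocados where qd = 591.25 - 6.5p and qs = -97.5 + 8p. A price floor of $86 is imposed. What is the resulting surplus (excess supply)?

Surplus = 558.25

Equilibrium price would be p* = 47.5, so the floor at 86 binds.
At p = 86: qd = 32.25, qs = 590.5.
Surplus = 590.5 − 32.25 = 558.25.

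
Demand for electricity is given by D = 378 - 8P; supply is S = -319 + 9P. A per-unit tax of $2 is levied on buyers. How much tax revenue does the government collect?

Tax revenue = 1412/17

Pre-tax equilibrium: P* = 41, Q* = 50.
Tax on buyers shifts demand to D = 378 − 8(P + 2) = 362 - 8P.
362 - 8P = -319 + 9P gives seller price Ps = 681/17; buyers pay Pb = 681/17 + 2 = 715/17.
New quantity: Q = 378 − 8(715/17) = 706/17.
Revenue = 2 × 706/17 = 1412/17.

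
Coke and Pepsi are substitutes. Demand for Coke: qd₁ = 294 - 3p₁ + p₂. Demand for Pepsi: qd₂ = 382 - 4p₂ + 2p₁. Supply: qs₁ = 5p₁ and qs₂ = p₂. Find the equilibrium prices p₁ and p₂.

Market 1: 294 - 3p₁ + p₂ = 5p₁ → 8p₁ - p₂ = 294.
Market 2: 5p₂ - 2p₁ = 382.
Eliminating p₂: 5×(1) + 1×(2) gives 38p₁ = 1852, so p₁ = 926/19.
Back-substitute into (2): p₂ = (382 + 2×926/19) / 5 = 1822/19.

p₁ = 926/19, p₂ = 1822/19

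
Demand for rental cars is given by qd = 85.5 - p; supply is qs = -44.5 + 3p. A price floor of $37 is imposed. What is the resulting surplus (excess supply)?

Equilibrium price would be p* = 32.5, so the floor at 37 binds.
At p = 37: qd = 48.5, qs = 66.5.
Surplus = 66.5 − 48.5 = 18.

Surplus = 18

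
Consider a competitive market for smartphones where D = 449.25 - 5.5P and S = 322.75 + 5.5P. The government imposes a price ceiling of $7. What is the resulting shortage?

Equilibrium price would be P* = 11.5, so the ceiling at 7 binds.
At P = 7: D = 449.25 − 5.5(7) = 410.75, S = 322.75 + 5.5(7) = 361.25.
Shortage = 410.75 − 361.25 = 49.5.

Shortage = 49.5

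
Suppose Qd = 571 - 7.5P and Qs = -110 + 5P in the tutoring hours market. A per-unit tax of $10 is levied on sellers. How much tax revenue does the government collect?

Pre-tax equilibrium: P* = 54.48, Q* = 162.4.
Tax on sellers shifts supply to Qs = -110 + 5(P − 10) = -160 + 5P.
571 - 7.5P = -160 + 5P gives buyer price Pb = 58.48; sellers receive Ps = 58.48 − 10 = 48.48.
New quantity: Q = 571 − 7.5(58.48) = 132.4.
Revenue = 10 × 132.4 = 1324.

Tax revenue = 1324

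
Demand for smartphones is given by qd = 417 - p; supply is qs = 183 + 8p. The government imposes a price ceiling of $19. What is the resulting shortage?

Equilibrium price would be p* = 26, so the ceiling at 19 binds.
At p = 19: qd = 417 − 1(19) = 398, qs = 183 + 8(19) = 335.
Shortage = 398 − 335 = 63.

Shortage = 63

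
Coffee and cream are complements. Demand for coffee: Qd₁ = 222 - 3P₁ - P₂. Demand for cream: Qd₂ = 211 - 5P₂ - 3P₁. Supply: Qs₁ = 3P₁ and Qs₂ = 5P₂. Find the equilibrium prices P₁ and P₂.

P₁ = 2009/57, P₂ = 200/19

Market 1: 222 - 3P₁ - P₂ = 3P₁ → 6P₁ + P₂ = 222.
Market 2: 10P₂ + 3P₁ = 211.
Eliminating P₂: 10×(1) − 1×(2) gives 57P₁ = 2009, so P₁ = 2009/57.
Back-substitute into (2): P₂ = (211 − 3×2009/57) / 10 = 200/19.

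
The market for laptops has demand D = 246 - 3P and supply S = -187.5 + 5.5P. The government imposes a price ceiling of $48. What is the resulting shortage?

Shortage = 25.5

Equilibrium price would be P* = 51, so the ceiling at 48 binds.
At P = 48: D = 246 − 3(48) = 102, S = -187.5 + 5.5(48) = 76.5.
Shortage = 102 − 76.5 = 25.5.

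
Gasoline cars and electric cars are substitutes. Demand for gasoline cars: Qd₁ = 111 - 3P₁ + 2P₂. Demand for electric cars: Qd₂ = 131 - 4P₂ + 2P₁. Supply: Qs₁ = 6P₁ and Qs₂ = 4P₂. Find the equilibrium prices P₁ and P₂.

Market 1: 111 - 3P₁ + 2P₂ = 6P₁ → 9P₁ - 2P₂ = 111.
Market 2: 8P₂ - 2P₁ = 131.
Eliminating P₂: 8×(1) + 2×(2) gives 68P₁ = 1150, so P₁ = 575/34.
Back-substitute into (2): P₂ = (131 + 2×575/34) / 8 = 1401/68.

P₁ = 575/34, P₂ = 1401/68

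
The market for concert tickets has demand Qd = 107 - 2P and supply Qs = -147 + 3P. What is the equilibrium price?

Set Qd = Qs: 107 - 2P = -147 + 3P.
254 = 5P, so P* = 50.8.
Q* = 107 − 2(50.8) = 5.4.

P* = 50.8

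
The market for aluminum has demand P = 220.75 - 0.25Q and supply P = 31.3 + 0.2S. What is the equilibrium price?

P* = 115.5

Set the two price expressions equal: 220.75 - 0.25Q = 31.3 + 0.2Q.
189.45 = 0.45Q, so Q* = 421.
P* = 220.75 − (0.25)(421) = 115.5.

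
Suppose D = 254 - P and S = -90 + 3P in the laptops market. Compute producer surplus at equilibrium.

Equilibrium: 254 - P = -90 + 3P gives P* = 86, Q* = 168.
Supply starts at P = 30 (where S = 0).
PS = ½(86 − 30)(168) = 4704.

Producer surplus = 4704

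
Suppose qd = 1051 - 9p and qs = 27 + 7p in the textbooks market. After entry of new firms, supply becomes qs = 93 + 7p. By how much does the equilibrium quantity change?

Δq = 37.125

Original equilibrium: p* = 64, q* = 475.
New equilibrium: 1051 - 9p = 93 + 7p, so 958 = 16p and p' = 59.875; q' = 1051 − 9(59.875) = 512.125.
Change in quantity: 512.125 − 475 = 37.125.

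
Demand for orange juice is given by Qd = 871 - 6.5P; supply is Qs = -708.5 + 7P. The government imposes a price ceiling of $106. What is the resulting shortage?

Shortage = 148.5

Equilibrium price would be P* = 117, so the ceiling at 106 binds.
At P = 106: Qd = 871 − 6.5(106) = 182, Qs = -708.5 + 7(106) = 33.5.
Shortage = 182 − 33.5 = 148.5.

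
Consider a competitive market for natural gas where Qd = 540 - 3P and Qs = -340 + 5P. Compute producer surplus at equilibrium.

Producer surplus = 4410

Equilibrium: 540 - 3P = -340 + 5P gives P* = 110, Q* = 210.
Supply starts at P = 68 (where Qs = 0).
PS = ½(110 − 68)(210) = 4410.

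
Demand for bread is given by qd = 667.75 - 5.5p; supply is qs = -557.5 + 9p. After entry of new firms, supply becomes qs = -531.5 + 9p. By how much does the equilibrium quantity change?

Δq = 286/29

Original equilibrium: p* = 84.5, q* = 203.
New equilibrium: 667.75 - 5.5p = -531.5 + 9p, so 1199.25 = 14.5p and p' = 4797/58; q' = 667.75 − 5.5(4797/58) = 6173/29.
Change in quantity: 6173/29 − 203 = 286/29.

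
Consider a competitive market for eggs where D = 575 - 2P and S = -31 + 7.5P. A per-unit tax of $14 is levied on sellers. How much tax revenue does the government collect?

Pre-tax equilibrium: P* = 1212/19, Q* = 8501/19.
Tax on sellers shifts supply to S = -31 + 7.5(P − 14) = -136 + 7.5P.
575 - 2P = -136 + 7.5P gives buyer price Pb = 1422/19; sellers receive Ps = 1422/19 − 14 = 1156/19.
New quantity: Q = 575 − 2(1422/19) = 8081/19.
Revenue = 14 × 8081/19 = 113134/19.

Tax revenue = 113134/19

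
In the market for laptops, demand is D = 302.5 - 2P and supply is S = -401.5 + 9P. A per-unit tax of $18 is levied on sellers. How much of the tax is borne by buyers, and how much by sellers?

Pre-tax equilibrium: P* = 64, Q* = 174.5.
Tax on sellers shifts supply to S = -401.5 + 9(P − 18) = -563.5 + 9P.
302.5 - 2P = -563.5 + 9P gives buyer price Pb = 866/11; sellers receive Ps = 866/11 − 18 = 668/11.
New quantity: Q = 302.5 − 2(866/11) = 3191/22.
Buyer burden = 866/11 − 64 = 162/11; seller burden = 64 − 668/11 = 36/11.

Buyers bear 162/11, sellers bear 36/11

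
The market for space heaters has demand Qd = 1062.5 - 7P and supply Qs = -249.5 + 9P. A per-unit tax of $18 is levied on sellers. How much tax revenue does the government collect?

Tax revenue = 7517.25

Pre-tax equilibrium: P* = 82, Q* = 488.5.
Tax on sellers shifts supply to Qs = -249.5 + 9(P − 18) = -411.5 + 9P.
1062.5 - 7P = -411.5 + 9P gives buyer price Pb = 92.125; sellers receive Ps = 92.125 − 18 = 74.125.
New quantity: Q = 1062.5 − 7(92.125) = 417.625.
Revenue = 18 × 417.625 = 7517.25.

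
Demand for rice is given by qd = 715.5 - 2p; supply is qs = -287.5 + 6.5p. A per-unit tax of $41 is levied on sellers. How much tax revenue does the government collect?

Pre-tax equilibrium: p* = 118, q* = 479.5.
Tax on sellers shifts supply to qs = -287.5 + 6.5(p − 41) = -554 + 6.5p.
715.5 - 2p = -554 + 6.5p gives buyer price pb = 2539/17; sellers receive ps = 2539/17 − 41 = 1842/17.
New quantity: q = 715.5 − 2(2539/17) = 14171/34.
Revenue = 41 × 14171/34 = 581011/34.

Tax revenue = 581011/34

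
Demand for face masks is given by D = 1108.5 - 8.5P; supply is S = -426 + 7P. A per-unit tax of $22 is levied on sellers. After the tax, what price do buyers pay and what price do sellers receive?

Pre-tax equilibrium: P* = 99, Q* = 267.
Tax on sellers shifts supply to S = -426 + 7(P − 22) = -580 + 7P.
1108.5 - 8.5P = -580 + 7P gives buyer price Pb = 3377/31; sellers receive Ps = 3377/31 − 22 = 2695/31.
New quantity: Q = 1108.5 − 8.5(3377/31) = 5659/31.

Buyers pay 3377/31, sellers receive 2695/31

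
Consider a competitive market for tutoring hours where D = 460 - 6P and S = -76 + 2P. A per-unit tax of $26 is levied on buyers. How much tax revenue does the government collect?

Tax revenue = 494

Pre-tax equilibrium: P* = 67, Q* = 58.
Tax on buyers shifts demand to D = 460 − 6(P + 26) = 304 - 6P.
304 - 6P = -76 + 2P gives seller price Ps = 47.5; buyers pay Pb = 47.5 + 26 = 73.5.
New quantity: Q = 460 − 6(73.5) = 19.
Revenue = 26 × 19 = 494.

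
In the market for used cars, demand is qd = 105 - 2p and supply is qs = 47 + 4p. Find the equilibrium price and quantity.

Set qd = qs: 105 - 2p = 47 + 4p.
58 = 6p, so p* = 29/3.
q* = 105 − 2(29/3) = 257/3.

p* = 29/3, q* = 257/3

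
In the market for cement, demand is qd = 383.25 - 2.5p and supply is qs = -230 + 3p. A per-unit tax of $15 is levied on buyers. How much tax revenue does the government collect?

Tax revenue = 27735/22

Pre-tax equilibrium: p* = 111.5, q* = 104.5.
Tax on buyers shifts demand to qd = 383.25 − 2.5(p + 15) = 345.75 - 2.5p.
345.75 - 2.5p = -230 + 3p gives seller price ps = 2303/22; buyers pay pb = 2303/22 + 15 = 2633/22.
New quantity: q = 383.25 − 2.5(2633/22) = 1849/22.
Revenue = 15 × 1849/22 = 27735/22.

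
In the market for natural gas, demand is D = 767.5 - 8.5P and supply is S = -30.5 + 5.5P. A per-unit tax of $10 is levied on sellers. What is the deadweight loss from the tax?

Deadweight loss = 4675/28

Pre-tax equilibrium: P* = 57, Q* = 283.
Tax on sellers shifts supply to S = -30.5 + 5.5(P − 10) = -85.5 + 5.5P.
767.5 - 8.5P = -85.5 + 5.5P gives buyer price Pb = 853/14; sellers receive Ps = 853/14 − 10 = 713/14.
New quantity: Q = 767.5 − 8.5(853/14) = 6989/28.
DWL = ½ × 10 × (283 − 6989/28) = 4675/28.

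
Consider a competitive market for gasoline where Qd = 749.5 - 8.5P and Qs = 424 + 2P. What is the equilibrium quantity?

Set Qd = Qs: 749.5 - 8.5P = 424 + 2P.
325.5 = 10.5P, so P* = 31.
Q* = 749.5 − 8.5(31) = 486.

Q* = 486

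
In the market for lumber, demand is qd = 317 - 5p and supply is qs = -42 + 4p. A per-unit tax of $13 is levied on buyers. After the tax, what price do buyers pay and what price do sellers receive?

Buyers pay 137/3, sellers receive 98/3

Pre-tax equilibrium: p* = 359/9, q* = 1058/9.
Tax on buyers shifts demand to qd = 317 − 5(p + 13) = 252 - 5p.
252 - 5p = -42 + 4p gives seller price ps = 98/3; buyers pay pb = 98/3 + 13 = 137/3.
New quantity: q = 317 − 5(137/3) = 266/3.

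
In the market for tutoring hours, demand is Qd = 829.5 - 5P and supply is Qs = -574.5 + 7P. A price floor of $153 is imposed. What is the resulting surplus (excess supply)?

Equilibrium price would be P* = 117, so the floor at 153 binds.
At P = 153: Qd = 64.5, Qs = 496.5.
Surplus = 496.5 − 64.5 = 432.

Surplus = 432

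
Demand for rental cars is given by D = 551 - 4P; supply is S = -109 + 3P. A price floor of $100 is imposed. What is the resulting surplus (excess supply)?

Surplus = 40

Equilibrium price would be P* = 660/7, so the floor at 100 binds.
At P = 100: D = 151, S = 191.
Surplus = 191 − 151 = 40.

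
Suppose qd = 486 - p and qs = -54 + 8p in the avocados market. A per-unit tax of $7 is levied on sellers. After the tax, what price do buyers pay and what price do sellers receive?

Buyers pay 596/9, sellers receive 533/9

Pre-tax equilibrium: p* = 60, q* = 426.
Tax on sellers shifts supply to qs = -54 + 8(p − 7) = -110 + 8p.
486 - p = -110 + 8p gives buyer price pb = 596/9; sellers receive ps = 596/9 − 7 = 533/9.
New quantity: q = 486 − 1(596/9) = 3778/9.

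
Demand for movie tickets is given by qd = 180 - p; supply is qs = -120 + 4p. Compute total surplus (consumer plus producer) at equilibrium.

Equilibrium: 180 - p = -120 + 4p gives p* = 60, q* = 120.
Demand choke price: p = 180; supply starts at p = 30.
CS = ½(180 − 60)(120) = 7200; PS = ½(60 − 30)(120) = 1800.

Total surplus = 9000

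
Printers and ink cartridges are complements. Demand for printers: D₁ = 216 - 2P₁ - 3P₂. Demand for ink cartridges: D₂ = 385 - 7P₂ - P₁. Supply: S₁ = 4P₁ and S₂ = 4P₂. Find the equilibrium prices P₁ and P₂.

Market 1: 216 - 2P₁ - 3P₂ = 4P₁ → 6P₁ + 3P₂ = 216.
Market 2: 11P₂ + P₁ = 385.
Eliminating P₂: 11×(1) − 3×(2) gives 63P₁ = 1221, so P₁ = 407/21.
Back-substitute into (2): P₂ = (385 − 1×407/21) / 11 = 698/21.

P₁ = 407/21, P₂ = 698/21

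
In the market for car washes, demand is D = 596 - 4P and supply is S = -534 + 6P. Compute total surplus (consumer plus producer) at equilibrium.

Total surplus = 4320

Equilibrium: 596 - 4P = -534 + 6P gives P* = 113, Q* = 144.
Demand choke price: P = 149; supply starts at P = 89.
CS = ½(149 − 113)(144) = 2592; PS = ½(113 − 89)(144) = 1728.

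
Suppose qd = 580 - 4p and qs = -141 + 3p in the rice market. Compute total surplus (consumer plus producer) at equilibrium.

Total surplus = 8232

Equilibrium: 580 - 4p = -141 + 3p gives p* = 103, q* = 168.
Demand choke price: p = 145; supply starts at p = 47.
CS = ½(145 − 103)(168) = 3528; PS = ½(103 − 47)(168) = 4704.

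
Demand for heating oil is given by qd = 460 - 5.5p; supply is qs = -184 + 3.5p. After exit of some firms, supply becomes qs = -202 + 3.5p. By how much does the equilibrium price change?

Δp = 2

Original equilibrium: p* = 644/9, q* = 598/9.
New equilibrium: 460 - 5.5p = -202 + 3.5p, so 662 = 9p and p' = 662/9; q' = 460 − 5.5(662/9) = 499/9.
Change in price: 662/9 − 644/9 = 2.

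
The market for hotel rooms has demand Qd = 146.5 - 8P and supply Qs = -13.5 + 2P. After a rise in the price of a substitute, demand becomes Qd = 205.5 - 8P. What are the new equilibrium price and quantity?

P' = 21.9, Q' = 30.3

Original equilibrium: P* = 16, Q* = 18.5.
New equilibrium: 205.5 - 8P = -13.5 + 2P, so 219 = 10P and P' = 21.9; Q' = 205.5 − 8(21.9) = 30.3.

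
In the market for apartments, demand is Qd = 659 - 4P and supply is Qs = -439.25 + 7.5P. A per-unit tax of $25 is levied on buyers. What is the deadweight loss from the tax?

Pre-tax equilibrium: P* = 95.5, Q* = 277.
Tax on buyers shifts demand to Qd = 659 − 4(P + 25) = 559 - 4P.
559 - 4P = -439.25 + 7.5P gives seller price Ps = 3993/46; buyers pay Pb = 3993/46 + 25 = 5143/46.
New quantity: Q = 659 − 4(5143/46) = 4871/23.
DWL = ½ × 25 × (277 − 4871/23) = 18750/23.

Deadweight loss = 18750/23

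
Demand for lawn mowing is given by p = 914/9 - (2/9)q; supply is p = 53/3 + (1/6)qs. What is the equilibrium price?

p* = 1126/21

Set the two price expressions equal: 914/9 - (2/9)q = 53/3 + (1/6)q.
755/9 = (7/18)q, so q* = 1510/7.
p* = 914/9 − (2/9)(1510/7) = 1126/21.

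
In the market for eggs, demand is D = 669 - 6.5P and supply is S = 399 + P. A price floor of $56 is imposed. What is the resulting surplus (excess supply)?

Equilibrium price would be P* = 36, so the floor at 56 binds.
At P = 56: D = 305, S = 455.
Surplus = 455 − 305 = 150.

Surplus = 150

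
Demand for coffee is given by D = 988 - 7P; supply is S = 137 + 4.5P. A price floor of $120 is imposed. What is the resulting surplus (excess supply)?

Surplus = 529

Equilibrium price would be P* = 74, so the floor at 120 binds.
At P = 120: D = 148, S = 677.
Surplus = 677 − 148 = 529.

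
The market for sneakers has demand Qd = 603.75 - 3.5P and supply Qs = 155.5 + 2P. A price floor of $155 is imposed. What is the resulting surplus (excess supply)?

Equilibrium price would be P* = 81.5, so the floor at 155 binds.
At P = 155: Qd = 61.25, Qs = 465.5.
Surplus = 465.5 − 61.25 = 404.25.

Surplus = 404.25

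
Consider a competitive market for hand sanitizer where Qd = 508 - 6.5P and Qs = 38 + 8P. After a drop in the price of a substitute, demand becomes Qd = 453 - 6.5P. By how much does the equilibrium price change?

Original equilibrium: P* = 940/29, Q* = 8622/29.
New equilibrium: 453 - 6.5P = 38 + 8P, so 415 = 14.5P and P' = 830/29; Q' = 453 − 6.5(830/29) = 7742/29.
Change in price: 830/29 − 940/29 = -110/29.

ΔP = -110/29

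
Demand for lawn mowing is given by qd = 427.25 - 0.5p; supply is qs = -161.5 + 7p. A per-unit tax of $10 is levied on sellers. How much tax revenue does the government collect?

Tax revenue = 11500/3

Pre-tax equilibrium: p* = 78.5, q* = 388.
Tax on sellers shifts supply to qs = -161.5 + 7(p − 10) = -231.5 + 7p.
427.25 - 0.5p = -231.5 + 7p gives buyer price pb = 527/6; sellers receive ps = 527/6 − 10 = 467/6.
New quantity: q = 427.25 − 0.5(527/6) = 1150/3.
Revenue = 10 × 1150/3 = 11500/3.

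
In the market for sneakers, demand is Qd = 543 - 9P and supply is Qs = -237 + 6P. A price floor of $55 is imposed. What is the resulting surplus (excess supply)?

Surplus = 45

Equilibrium price would be P* = 52, so the floor at 55 binds.
At P = 55: Qd = 48, Qs = 93.
Surplus = 93 − 48 = 45.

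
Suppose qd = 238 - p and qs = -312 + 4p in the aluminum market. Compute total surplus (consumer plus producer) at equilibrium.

Total surplus = 10240

Equilibrium: 238 - p = -312 + 4p gives p* = 110, q* = 128.
Demand choke price: p = 238; supply starts at p = 78.
CS = ½(238 − 110)(128) = 8192; PS = ½(110 − 78)(128) = 2048.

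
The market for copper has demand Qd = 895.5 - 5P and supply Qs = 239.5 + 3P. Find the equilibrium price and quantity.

Set Qd = Qs: 895.5 - 5P = 239.5 + 3P.
656 = 8P, so P* = 82.
Q* = 895.5 − 5(82) = 485.5.

P* = 82, Q* = 485.5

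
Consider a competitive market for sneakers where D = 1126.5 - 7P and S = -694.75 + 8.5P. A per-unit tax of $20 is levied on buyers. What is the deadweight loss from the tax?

Pre-tax equilibrium: P* = 117.5, Q* = 304.
Tax on buyers shifts demand to D = 1126.5 − 7(P + 20) = 986.5 - 7P.
986.5 - 7P = -694.75 + 8.5P gives seller price Ps = 6725/62; buyers pay Pb = 6725/62 + 20 = 7965/62.
New quantity: Q = 1126.5 − 7(7965/62) = 7044/31.
DWL = ½ × 20 × (304 − 7044/31) = 23800/31.

Deadweight loss = 23800/31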